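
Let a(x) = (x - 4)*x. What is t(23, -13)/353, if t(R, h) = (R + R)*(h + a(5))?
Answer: -368/353 ≈ -1.0425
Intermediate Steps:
a(x) = x*(-4 + x) (a(x) = (-4 + x)*x = x*(-4 + x))
t(R, h) = 2*R*(5 + h) (t(R, h) = (R + R)*(h + 5*(-4 + 5)) = (2*R)*(h + 5*1) = (2*R)*(h + 5) = (2*R)*(5 + h) = 2*R*(5 + h))
t(23, -13)/353 = (2*23*(5 - 13))/353 = (2*23*(-8))*(1/353) = -368*1/353 = -368/353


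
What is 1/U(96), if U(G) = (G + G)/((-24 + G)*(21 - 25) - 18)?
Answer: -51/32 ≈ -1.5938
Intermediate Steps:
U(G) = 2*G/(78 - 4*G) (U(G) = (2*G)/((-24 + G)*(-4) - 18) = (2*G)/((96 - 4*G) - 18) = (2*G)/(78 - 4*G) = 2*G/(78 - 4*G))
1/U(96) = 1/(-1*96/(-39 + 2*96)) = 1/(-1*96/(-39 + 192)) = 1/(-1*96/153) = 1/(-1*96*1/153) = 1/(-32/51) = -51/32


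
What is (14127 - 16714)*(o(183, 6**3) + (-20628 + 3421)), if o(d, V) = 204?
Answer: 43986761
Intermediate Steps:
(14127 - 16714)*(o(183, 6**3) + (-20628 + 3421)) = (14127 - 16714)*(204 + (-20628 + 3421)) = -2587*(204 - 17207) = -2587*(-17003) = 43986761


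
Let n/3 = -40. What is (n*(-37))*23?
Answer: 102120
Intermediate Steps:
n = -120 (n = 3*(-40) = -120)
(n*(-37))*23 = -120*(-37)*23 = 4440*23 = 102120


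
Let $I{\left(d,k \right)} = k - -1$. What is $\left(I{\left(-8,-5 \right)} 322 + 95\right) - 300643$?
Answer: $-301836$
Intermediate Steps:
$I{\left(d,k \right)} = 1 + k$ ($I{\left(d,k \right)} = k + 1 = 1 + k$)
$\left(I{\left(-8,-5 \right)} 322 + 95\right) - 300643 = \left(\left(1 - 5\right) 322 + 95\right) - 300643 = \left(\left(-4\right) 322 + 95\right) - 300643 = \left(-1288 + 95\right) - 300643 = -1193 - 300643 = -301836$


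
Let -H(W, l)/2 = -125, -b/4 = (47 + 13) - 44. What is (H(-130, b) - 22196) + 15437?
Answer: -6509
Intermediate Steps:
b = -64 (b = -4*((47 + 13) - 44) = -4*(60 - 44) = -4*16 = -64)
H(W, l) = 250 (H(W, l) = -2*(-125) = 250)
(H(-130, b) - 22196) + 15437 = (250 - 22196) + 15437 = -21946 + 15437 = -6509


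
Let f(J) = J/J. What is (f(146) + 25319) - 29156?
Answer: -3836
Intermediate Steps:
f(J) = 1
(f(146) + 25319) - 29156 = (1 + 25319) - 29156 = 25320 - 29156 = -3836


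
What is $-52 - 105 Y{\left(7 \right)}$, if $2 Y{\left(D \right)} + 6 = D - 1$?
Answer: $-52$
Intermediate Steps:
$Y{\left(D \right)} = - \frac{7}{2} + \frac{D}{2}$ ($Y{\left(D \right)} = -3 + \frac{D - 1}{2} = -3 + \frac{-1 + D}{2} = -3 + \left(- \frac{1}{2} + \frac{D}{2}\right) = - \frac{7}{2} + \frac{D}{2}$)
$-52 - 105 Y{\left(7 \right)} = -52 - 105 \left(- \frac{7}{2} + \frac{1}{2} \cdot 7\right) = -52 - 105 \left(- \frac{7}{2} + \frac{7}{2}\right) = -52 - 0 = -52 + 0 = -52$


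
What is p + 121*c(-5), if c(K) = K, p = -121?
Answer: -726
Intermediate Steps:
p + 121*c(-5) = -121 + 121*(-5) = -121 - 605 = -726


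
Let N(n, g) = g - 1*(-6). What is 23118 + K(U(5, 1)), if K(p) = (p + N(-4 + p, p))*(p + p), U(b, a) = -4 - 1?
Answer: 23158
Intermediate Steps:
N(n, g) = 6 + g (N(n, g) = g + 6 = 6 + g)
U(b, a) = -5
K(p) = 2*p*(6 + 2*p) (K(p) = (p + (6 + p))*(p + p) = (6 + 2*p)*(2*p) = 2*p*(6 + 2*p))
23118 + K(U(5, 1)) = 23118 + 4*(-5)*(3 - 5) = 23118 + 4*(-5)*(-2) = 23118 + 40 = 23158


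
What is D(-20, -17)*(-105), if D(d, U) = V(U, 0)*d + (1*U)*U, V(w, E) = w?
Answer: -66045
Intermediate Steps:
D(d, U) = U² + U*d (D(d, U) = U*d + (1*U)*U = U*d + U*U = U*d + U² = U² + U*d)
D(-20, -17)*(-105) = -17*(-17 - 20)*(-105) = -17*(-37)*(-105) = 629*(-105) = -66045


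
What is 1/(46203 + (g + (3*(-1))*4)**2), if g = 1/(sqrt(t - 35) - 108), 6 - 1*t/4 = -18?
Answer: 389981785939/18074572985103568 - 8709*sqrt(61)/9037286492551784 ≈ 2.1576e-5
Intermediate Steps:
t = 96 (t = 24 - 4*(-18) = 24 + 72 = 96)
g = 1/(-108 + sqrt(61)) (g = 1/(sqrt(96 - 35) - 108) = 1/(sqrt(61) - 108) = 1/(-108 + sqrt(61)) ≈ -0.0099811)
1/(46203 + (g + (3*(-1))*4)**2) = 1/(46203 + ((-108/11603 - sqrt(61)/11603) + (3*(-1))*4)**2) = 1/(46203 + ((-108/11603 - sqrt(61)/11603) - 3*4)**2) = 1/(46203 + ((-108/11603 - sqrt(61)/11603) - 12)**2) = 1/(46203 + (-139344/11603 - sqrt(61)/11603)**2)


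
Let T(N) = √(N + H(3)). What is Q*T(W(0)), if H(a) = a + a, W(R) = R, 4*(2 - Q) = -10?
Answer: 9*√6/2 ≈ 11.023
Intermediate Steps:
Q = 9/2 (Q = 2 - ¼*(-10) = 2 + 5/2 = 9/2 ≈ 4.5000)
H(a) = 2*a
T(N) = √(6 + N) (T(N) = √(N + 2*3) = √(N + 6) = √(6 + N))
Q*T(W(0)) = 9*√(6 + 0)/2 = 9*√6/2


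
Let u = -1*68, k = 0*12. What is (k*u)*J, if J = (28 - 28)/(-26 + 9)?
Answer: 0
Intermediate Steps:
k = 0
u = -68
J = 0 (J = 0/(-17) = 0*(-1/17) = 0)
(k*u)*J = (0*(-68))*0 = 0*0 = 0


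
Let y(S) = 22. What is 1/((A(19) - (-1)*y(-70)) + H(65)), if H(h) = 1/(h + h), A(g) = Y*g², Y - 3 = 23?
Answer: 130/1223041 ≈ 0.00010629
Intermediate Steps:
Y = 26 (Y = 3 + 23 = 26)
A(g) = 26*g²
H(h) = 1/(2*h)
1/((A(19) - (-1)*y(-70)) + H(65)) = 1/((26*19² - (-1)*22) + (½)/65) = 1/((26*361 - 1*(-22)) + (½)*(1/65)) = 1/((9386 + 22) + 1/130) = 1/(9408 + 1/130) = 1/(1223041/130) = 130/1223041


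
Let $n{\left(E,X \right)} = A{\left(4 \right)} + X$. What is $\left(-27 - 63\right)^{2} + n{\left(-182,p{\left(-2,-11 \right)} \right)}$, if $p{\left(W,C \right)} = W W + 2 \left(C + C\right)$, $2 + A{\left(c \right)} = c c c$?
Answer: $8122$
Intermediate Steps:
$A{\left(c \right)} = -2 + c^{3}$ ($A{\left(c \right)} = -2 + c c c = -2 + c^{2} c = -2 + c^{3}$)
$p{\left(W,C \right)} = W^{2} + 4 C$ ($p{\left(W,C \right)} = W^{2} + 2 \cdot 2 C = W^{2} + 4 C$)
$n{\left(E,X \right)} = 62 + X$ ($n{\left(E,X \right)} = \left(-2 + 4^{3}\right) + X = \left(-2 + 64\right) + X = 62 + X$)
$\left(-27 - 63\right)^{2} + n{\left(-182,p{\left(-2,-11 \right)} \right)} = \left(-27 - 63\right)^{2} + \left(62 + \left(\left(-2\right)^{2} + 4 \left(-11\right)\right)\right) = \left(-90\right)^{2} + \left(62 + \left(4 - 44\right)\right) = 8100 + \left(62 - 40\right) = 8100 + 22 = 8122$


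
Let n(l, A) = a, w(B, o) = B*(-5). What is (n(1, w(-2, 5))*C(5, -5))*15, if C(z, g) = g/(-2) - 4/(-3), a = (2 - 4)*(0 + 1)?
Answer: -115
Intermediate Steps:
a = -2 (a = -2*1 = -2)
w(B, o) = -5*B
n(l, A) = -2
C(z, g) = 4/3 - g/2 (C(z, g) = g*(-½) - 4*(-⅓) = -g/2 + 4/3 = 4/3 - g/2)
(n(1, w(-2, 5))*C(5, -5))*15 = -2*(4/3 - ½*(-5))*15 = -2*(4/3 + 5/2)*15 = -2*23/6*15 = -23/3*15 = -115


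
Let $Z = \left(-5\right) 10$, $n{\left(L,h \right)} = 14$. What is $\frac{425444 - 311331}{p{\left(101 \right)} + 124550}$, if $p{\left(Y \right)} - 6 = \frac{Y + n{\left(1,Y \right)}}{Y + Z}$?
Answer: $\frac{5819763}{6352471} \approx 0.91614$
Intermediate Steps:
$Z = -50$
$p{\left(Y \right)} = 6 + \frac{14 + Y}{-50 + Y}$ ($p{\left(Y \right)} = 6 + \frac{Y + 14}{Y - 50} = 6 + \frac{14 + Y}{-50 + Y}$)
$\frac{425444 - 311331}{p{\left(101 \right)} + 124550} = \frac{425444 - 311331}{\frac{-286 + 7 \cdot 101}{-50 + 101} + 124550} = \frac{114113}{\frac{-286 + 707}{51} + 124550} = \frac{114113}{\frac{1}{51} \cdot 421 + 124550} = \frac{114113}{\frac{421}{51} + 124550} = \frac{114113}{\frac{6352471}{51}} = 114113 \cdot \frac{51}{6352471} = \frac{5819763}{6352471}$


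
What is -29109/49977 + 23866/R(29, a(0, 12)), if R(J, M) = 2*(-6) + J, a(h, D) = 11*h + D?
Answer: 397418743/283203 ≈ 1403.3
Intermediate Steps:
a(h, D) = D + 11*h
R(J, M) = -12 + J
-29109/49977 + 23866/R(29, a(0, 12)) = -29109/49977 + 23866/(-12 + 29) = -29109*1/49977 + 23866/17 = -9703/16659 + 23866*(1/17) = -9703/16659 + 23866/17 = 397418743/283203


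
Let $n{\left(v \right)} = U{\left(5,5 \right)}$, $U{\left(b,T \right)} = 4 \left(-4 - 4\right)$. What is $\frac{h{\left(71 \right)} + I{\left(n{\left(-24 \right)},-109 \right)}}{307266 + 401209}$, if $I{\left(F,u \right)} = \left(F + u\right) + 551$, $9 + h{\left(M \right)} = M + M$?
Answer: $\frac{543}{708475} \approx 0.00076643$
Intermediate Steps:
$h{\left(M \right)} = -9 + 2 M$ ($h{\left(M \right)} = -9 + \left(M + M\right) = -9 + 2 M$)
$U{\left(b,T \right)} = -32$ ($U{\left(b,T \right)} = 4 \left(-8\right) = -32$)
$n{\left(v \right)} = -32$
$I{\left(F,u \right)} = 551 + F + u$
$\frac{h{\left(71 \right)} + I{\left(n{\left(-24 \right)},-109 \right)}}{307266 + 401209} = \frac{\left(-9 + 2 \cdot 71\right) - -410}{307266 + 401209} = \frac{\left(-9 + 142\right) + 410}{708475} = \left(133 + 410\right) \frac{1}{708475} = 543 \cdot \frac{1}{708475} = \frac{543}{708475}$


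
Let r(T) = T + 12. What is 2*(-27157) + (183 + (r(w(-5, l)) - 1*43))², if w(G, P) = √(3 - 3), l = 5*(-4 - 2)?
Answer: -31210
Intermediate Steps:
l = -30 (l = 5*(-6) = -30)
w(G, P) = 0 (w(G, P) = √0 = 0)
r(T) = 12 + T
2*(-27157) + (183 + (r(w(-5, l)) - 1*43))² = 2*(-27157) + (183 + ((12 + 0) - 1*43))² = -54314 + (183 + (12 - 43))² = -54314 + (183 - 31)² = -54314 + 152² = -54314 + 23104 = -31210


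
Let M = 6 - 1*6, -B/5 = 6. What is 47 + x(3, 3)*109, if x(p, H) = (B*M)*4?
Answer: 47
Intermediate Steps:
B = -30 (B = -5*6 = -30)
M = 0 (M = 6 - 6 = 0)
x(p, H) = 0 (x(p, H) = -30*0*4 = 0*4 = 0)
47 + x(3, 3)*109 = 47 + 0*109 = 47 + 0 = 47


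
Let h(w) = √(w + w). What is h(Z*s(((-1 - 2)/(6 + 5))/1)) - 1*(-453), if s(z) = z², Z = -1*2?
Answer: 453 + 6*I/11 ≈ 453.0 + 0.54545*I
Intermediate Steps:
Z = -2
h(w) = √2*√w (h(w) = √(2*w) = √2*√w)
h(Z*s(((-1 - 2)/(6 + 5))/1)) - 1*(-453) = √2*√(-2*(-1 - 2)²/(6 + 5)²) - 1*(-453) = √2*√(-2*(-3/11*1)²) + 453 = √2*√(-2*(-3/11)²) + 453 = √2*√(-2*9/121) + 453 = √2*√(-18/121) + 453 = √2*(3*I*√2/11) + 453 = 6*I/11 + 453 = 453 + 6*I/11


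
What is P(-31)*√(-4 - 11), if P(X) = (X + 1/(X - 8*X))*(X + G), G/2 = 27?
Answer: -154698*I*√15/217 ≈ -2761.0*I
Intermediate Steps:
G = 54 (G = 2*27 = 54)
P(X) = (54 + X)*(X - 1/(7*X)) (P(X) = (X + 1/(X - 8*X))*(X + 54) = (X + 1/(-7*X))*(54 + X) = (X - 1/(7*X))*(54 + X) = (54 + X)*(X - 1/(7*X)))
P(-31)*√(-4 - 11) = (-⅐ + (-31)² + 54*(-31) - 54/7/(-31))*√(-4 - 11) = (-⅐ + 961 - 1674 - 54/7*(-1/31))*√(-15) = (-⅐ + 961 - 1674 + 54/217)*(I*√15) = -154698*I*√15/217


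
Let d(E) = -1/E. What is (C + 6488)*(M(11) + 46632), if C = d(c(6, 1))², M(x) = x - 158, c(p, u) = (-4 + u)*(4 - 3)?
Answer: 301599845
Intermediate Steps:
c(p, u) = -4 + u (c(p, u) = (-4 + u)*1 = -4 + u)
M(x) = -158 + x
C = ⅑ (C = (-1/(-4 + 1))² = (-1/(-3))² = (-1*(-⅓))² = (⅓)² = ⅑ ≈ 0.11111)
(C + 6488)*(M(11) + 46632) = (⅑ + 6488)*((-158 + 11) + 46632) = 58393*(-147 + 46632)/9 = (58393/9)*46485 = 301599845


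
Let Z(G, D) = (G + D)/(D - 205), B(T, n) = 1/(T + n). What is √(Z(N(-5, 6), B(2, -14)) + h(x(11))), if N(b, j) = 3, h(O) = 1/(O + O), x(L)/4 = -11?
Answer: I*√300000822/108284 ≈ 0.15995*I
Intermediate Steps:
x(L) = -44 (x(L) = 4*(-11) = -44)
h(O) = 1/(2*O)
Z(G, D) = (D + G)/(-205 + D)
√(Z(N(-5, 6), B(2, -14)) + h(x(11))) = √((1/(2 - 14) + 3)/(-205 + 1/(2 - 14)) + (½)/(-44)) = √((1/(-12) + 3)/(-205 + 1/(-12)) + (½)*(-1/44)) = √((-1/12 + 3)/(-205 - 1/12) - 1/88) = √((35/12)/(-2461/12) - 1/88) = √(-12/2461*35/12 - 1/88) = √(-35/2461 - 1/88) = √(-5541/216568) = I*√300000822/108284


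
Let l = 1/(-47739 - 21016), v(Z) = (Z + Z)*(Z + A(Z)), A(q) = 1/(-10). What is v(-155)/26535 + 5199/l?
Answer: -3161709315998/8845 ≈ -3.5746e+8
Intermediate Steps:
A(q) = -⅒
v(Z) = 2*Z*(-⅒ + Z) (v(Z) = (Z + Z)*(Z - ⅒) = (2*Z)*(-⅒ + Z) = 2*Z*(-⅒ + Z))
l = -1/68755 (l = 1/(-68755) = -1/68755 ≈ -1.4544e-5)
v(-155)/26535 + 5199/l = ((⅕)*(-155)*(-1 + 10*(-155)))/26535 + 5199/(-1/68755) = ((⅕)*(-155)*(-1 - 1550))*(1/26535) + 5199*(-68755) = ((⅕)*(-155)*(-1551))*(1/26535) - 357457245 = 48081*(1/26535) - 357457245 = 16027/8845 - 357457245 = -3161709315998/8845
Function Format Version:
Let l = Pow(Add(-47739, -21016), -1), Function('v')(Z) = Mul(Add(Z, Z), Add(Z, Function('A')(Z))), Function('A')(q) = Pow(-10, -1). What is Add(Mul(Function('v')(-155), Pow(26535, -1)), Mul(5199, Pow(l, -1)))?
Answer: Rational(-3161709315998, 8845) ≈ -3.5746e+8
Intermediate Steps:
Function('A')(q) = Rational(-1, 10)
Function('v')(Z) = Mul(2, Z, Add(Rational(-1, 10), Z)) (Function('v')(Z) = Mul(Add(Z, Z), Add(Z, Rational(-1, 10))) = Mul(Mul(2, Z), Add(Rational(-1, 10), Z)) = Mul(2, Z, Add(Rational(-1, 10), Z)))
l = Rational(-1, 68755) (l = Pow(-68755, -1) = Rational(-1, 68755) ≈ -1.4544e-5)
Add(Mul(Function('v')(-155), Pow(26535, -1)), Mul(5199, Pow(l, -1))) = Add(Mul(Mul(Rational(1, 5), -155, Add(-1, Mul(10, -155))), Pow(26535, -1)), Mul(5199, Pow(Rational(-1, 68755), -1))) = Add(Mul(Mul(Rational(1, 5), -155, Add(-1, -1550)), Rational(1, 26535)), Mul(5199, -68755)) = Add(Mul(Mul(Rational(1, 5), -155, -1551), Rational(1, 26535)), -357457245) = Add(Mul(48081, Rational(1, 26535)), -357457245) = Add(Rational(16027, 8845), -357457245) = Rational(-3161709315998, 8845)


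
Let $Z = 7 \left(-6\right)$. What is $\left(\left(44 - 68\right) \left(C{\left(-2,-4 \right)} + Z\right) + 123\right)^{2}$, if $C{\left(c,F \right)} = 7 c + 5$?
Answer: $1814409$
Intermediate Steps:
$C{\left(c,F \right)} = 5 + 7 c$
$Z = -42$
$\left(\left(44 - 68\right) \left(C{\left(-2,-4 \right)} + Z\right) + 123\right)^{2} = \left(\left(44 - 68\right) \left(\left(5 + 7 \left(-2\right)\right) - 42\right) + 123\right)^{2} = \left(- 24 \left(\left(5 - 14\right) - 42\right) + 123\right)^{2} = \left(- 24 \left(-9 - 42\right) + 123\right)^{2} = \left(\left(-24\right) \left(-51\right) + 123\right)^{2} = \left(1224 + 123\right)^{2} = 1347^{2} = 1814409$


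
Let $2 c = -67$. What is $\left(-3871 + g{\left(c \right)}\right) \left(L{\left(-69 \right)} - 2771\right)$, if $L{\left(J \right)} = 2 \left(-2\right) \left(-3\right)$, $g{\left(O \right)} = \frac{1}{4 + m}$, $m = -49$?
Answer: $\frac{480606764}{45} \approx 1.068 \cdot 10^{7}$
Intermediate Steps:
$c = - \frac{67}{2}$ ($c = \frac{1}{2} \left(-67\right) = - \frac{67}{2} \approx -33.5$)
$g{\left(O \right)} = - \frac{1}{45}$ ($g{\left(O \right)} = \frac{1}{4 - 49} = \frac{1}{-45} = - \frac{1}{45}$)
$L{\left(J \right)} = 12$ ($L{\left(J \right)} = \left(-4\right) \left(-3\right) = 12$)
$\left(-3871 + g{\left(c \right)}\right) \left(L{\left(-69 \right)} - 2771\right) = \left(-3871 - \frac{1}{45}\right) \left(12 - 2771\right) = \left(- \frac{174196}{45}\right) \left(-2759\right) = \frac{480606764}{45}$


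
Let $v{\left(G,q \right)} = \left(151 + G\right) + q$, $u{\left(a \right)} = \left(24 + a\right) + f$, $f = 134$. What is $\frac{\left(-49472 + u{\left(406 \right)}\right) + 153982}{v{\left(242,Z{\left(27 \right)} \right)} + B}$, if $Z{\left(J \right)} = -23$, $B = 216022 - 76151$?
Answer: $\frac{105074}{140241} \approx 0.74924$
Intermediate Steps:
$B = 139871$ ($B = 216022 - 76151 = 139871$)
$u{\left(a \right)} = 158 + a$ ($u{\left(a \right)} = \left(24 + a\right) + 134 = 158 + a$)
$v{\left(G,q \right)} = 151 + G + q$
$\frac{\left(-49472 + u{\left(406 \right)}\right) + 153982}{v{\left(242,Z{\left(27 \right)} \right)} + B} = \frac{\left(-49472 + \left(158 + 406\right)\right) + 153982}{\left(151 + 242 - 23\right) + 139871} = \frac{\left(-49472 + 564\right) + 153982}{370 + 139871} = \frac{-48908 + 153982}{140241} = 105074 \cdot \frac{1}{140241} = \frac{105074}{140241}$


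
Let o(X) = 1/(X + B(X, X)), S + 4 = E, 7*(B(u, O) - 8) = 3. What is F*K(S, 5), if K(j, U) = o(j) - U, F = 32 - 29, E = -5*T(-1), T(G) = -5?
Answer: -3069/206 ≈ -14.898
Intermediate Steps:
B(u, O) = 59/7 (B(u, O) = 8 + (⅐)*3 = 8 + 3/7 = 59/7)
E = 25 (E = -5*(-5) = 25)
S = 21 (S = -4 + 25 = 21)
o(X) = 1/(59/7 + X) (o(X) = 1/(X + 59/7) = 1/(59/7 + X))
F = 3
K(j, U) = -U + 7/(59 + 7*j) (K(j, U) = 7/(59 + 7*j) - U = -U + 7/(59 + 7*j))
F*K(S, 5) = 3*(1/(59/7 + 21) - 1*5) = 3*(1/(206/7) - 5) = 3*(7/206 - 5) = 3*(-1023/206) = -3069/206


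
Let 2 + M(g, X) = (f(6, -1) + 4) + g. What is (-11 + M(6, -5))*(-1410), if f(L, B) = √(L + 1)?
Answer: 4230 - 1410*√7 ≈ 499.49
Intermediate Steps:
f(L, B) = √(1 + L)
M(g, X) = 2 + g + √7 (M(g, X) = -2 + ((√(1 + 6) + 4) + g) = -2 + ((√7 + 4) + g) = -2 + ((4 + √7) + g) = -2 + (4 + g + √7) = 2 + g + √7)
(-11 + M(6, -5))*(-1410) = (-11 + (2 + 6 + √7))*(-1410) = (-11 + (8 + √7))*(-1410) = (-3 + √7)*(-1410) = 4230 - 1410*√7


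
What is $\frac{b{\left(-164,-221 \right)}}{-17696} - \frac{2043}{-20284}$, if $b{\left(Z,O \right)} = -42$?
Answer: $\frac{660801}{6409744} \approx 0.10309$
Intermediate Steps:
$\frac{b{\left(-164,-221 \right)}}{-17696} - \frac{2043}{-20284} = - \frac{42}{-17696} - \frac{2043}{-20284} = \left(-42\right) \left(- \frac{1}{17696}\right) - - \frac{2043}{20284} = \frac{3}{1264} + \frac{2043}{20284} = \frac{660801}{6409744}$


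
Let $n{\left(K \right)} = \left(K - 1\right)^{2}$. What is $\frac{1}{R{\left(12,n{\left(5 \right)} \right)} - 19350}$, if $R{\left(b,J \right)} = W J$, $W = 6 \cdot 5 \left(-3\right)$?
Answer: $- \frac{1}{20790} \approx -4.81 \cdot 10^{-5}$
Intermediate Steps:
$n{\left(K \right)} = \left(-1 + K\right)^{2}$
$W = -90$ ($W = 30 \left(-3\right) = -90$)
$R{\left(b,J \right)} = - 90 J$
$\frac{1}{R{\left(12,n{\left(5 \right)} \right)} - 19350} = \frac{1}{- 90 \left(-1 + 5\right)^{2} - 19350} = \frac{1}{- 90 \cdot 4^{2} - 19350} = \frac{1}{\left(-90\right) 16 - 19350} = \frac{1}{-1440 - 19350} = \frac{1}{-20790} = - \frac{1}{20790}$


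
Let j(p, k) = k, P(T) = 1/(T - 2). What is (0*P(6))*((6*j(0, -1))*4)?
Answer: 0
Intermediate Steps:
P(T) = 1/(-2 + T)
(0*P(6))*((6*j(0, -1))*4) = (0/(-2 + 6))*((6*(-1))*4) = (0/4)*(-6*4) = (0*(¼))*(-24) = 0*(-24) = 0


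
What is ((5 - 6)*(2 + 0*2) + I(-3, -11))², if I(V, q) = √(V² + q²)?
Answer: (2 - √130)² ≈ 88.393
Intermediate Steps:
((5 - 6)*(2 + 0*2) + I(-3, -11))² = ((5 - 6)*(2 + 0*2) + √((-3)² + (-11)²))² = (-(2 + 0) + √(9 + 121))² = (-1*2 + √130)² = (-2 + √130)²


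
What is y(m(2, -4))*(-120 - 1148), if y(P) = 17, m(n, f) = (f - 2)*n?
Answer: -21556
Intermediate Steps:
m(n, f) = n*(-2 + f) (m(n, f) = (-2 + f)*n = n*(-2 + f))
y(m(2, -4))*(-120 - 1148) = 17*(-120 - 1148) = 17*(-1268) = -21556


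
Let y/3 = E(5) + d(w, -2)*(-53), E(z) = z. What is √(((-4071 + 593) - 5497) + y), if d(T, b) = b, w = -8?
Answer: I*√8642 ≈ 92.962*I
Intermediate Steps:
y = 333 (y = 3*(5 - 2*(-53)) = 3*(5 + 106) = 3*111 = 333)
√(((-4071 + 593) - 5497) + y) = √(((-4071 + 593) - 5497) + 333) = √((-3478 - 5497) + 333) = √(-8975 + 333) = √(-8642) = I*√8642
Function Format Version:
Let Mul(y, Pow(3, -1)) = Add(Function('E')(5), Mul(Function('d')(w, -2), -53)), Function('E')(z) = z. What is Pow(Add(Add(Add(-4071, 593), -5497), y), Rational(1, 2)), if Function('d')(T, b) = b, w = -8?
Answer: Mul(I, Pow(8642, Rational(1, 2))) ≈ Mul(92.962, I)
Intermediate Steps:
y = 333 (y = Mul(3, Add(5, Mul(-2, -53))) = Mul(3, Add(5, 106)) = Mul(3, 111) = 333)
Pow(Add(Add(Add(-4071, 593), -5497), y), Rational(1, 2)) = Pow(Add(Add(Add(-4071, 593), -5497), 333), Rational(1, 2)) = Pow(Add(Add(-3478, -5497), 333), Rational(1, 2)) = Pow(Add(-8975, 333), Rational(1, 2)) = Pow(-8642, Rational(1, 2)) = Mul(I, Pow(8642, Rational(1, 2)))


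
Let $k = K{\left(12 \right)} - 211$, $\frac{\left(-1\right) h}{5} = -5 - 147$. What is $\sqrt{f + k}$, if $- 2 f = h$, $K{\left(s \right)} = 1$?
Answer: $i \sqrt{590} \approx 24.29 i$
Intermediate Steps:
$h = 760$ ($h = - 5 \left(-5 - 147\right) = \left(-5\right) \left(-152\right) = 760$)
$k = -210$ ($k = 1 - 211 = -210$)
$f = -380$ ($f = \left(- \frac{1}{2}\right) 760 = -380$)
$\sqrt{f + k} = \sqrt{-380 - 210} = \sqrt{-590} = i \sqrt{590}$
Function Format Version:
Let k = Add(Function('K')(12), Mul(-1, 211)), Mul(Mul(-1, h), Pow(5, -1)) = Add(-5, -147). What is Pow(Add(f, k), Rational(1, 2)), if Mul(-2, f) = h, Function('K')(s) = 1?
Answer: Mul(I, Pow(590, Rational(1, 2))) ≈ Mul(24.290, I)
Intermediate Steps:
h = 760 (h = Mul(-5, Add(-5, -147)) = Mul(-5, -152) = 760)
k = -210 (k = Add(1, Mul(-1, 211)) = Add(1, -211) = -210)
f = -380 (f = Mul(Rational(-1, 2), 760) = -380)
Pow(Add(f, k), Rational(1, 2)) = Pow(Add(-380, -210), Rational(1, 2)) = Pow(-590, Rational(1, 2)) = Mul(I, Pow(590, Rational(1, 2)))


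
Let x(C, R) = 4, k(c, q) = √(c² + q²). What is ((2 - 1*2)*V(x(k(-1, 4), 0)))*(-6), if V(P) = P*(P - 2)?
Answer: 0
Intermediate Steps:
V(P) = P*(-2 + P)
((2 - 1*2)*V(x(k(-1, 4), 0)))*(-6) = ((2 - 1*2)*(4*(-2 + 4)))*(-6) = ((2 - 2)*(4*2))*(-6) = (0*8)*(-6) = 0*(-6) = 0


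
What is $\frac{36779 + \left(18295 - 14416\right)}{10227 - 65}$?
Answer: $\frac{20329}{5081} \approx 4.001$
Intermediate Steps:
$\frac{36779 + \left(18295 - 14416\right)}{10227 - 65} = \frac{36779 + 3879}{10162} = 40658 \cdot \frac{1}{10162} = \frac{20329}{5081}$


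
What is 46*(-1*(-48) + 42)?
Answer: 4140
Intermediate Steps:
46*(-1*(-48) + 42) = 46*(48 + 42) = 46*90 = 4140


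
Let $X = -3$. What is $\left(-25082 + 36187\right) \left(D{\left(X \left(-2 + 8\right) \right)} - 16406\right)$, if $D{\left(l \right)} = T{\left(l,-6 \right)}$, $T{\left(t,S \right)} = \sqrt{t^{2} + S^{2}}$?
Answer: $-182188630 + 66630 \sqrt{10} \approx -1.8198 \cdot 10^{8}$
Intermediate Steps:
$T{\left(t,S \right)} = \sqrt{S^{2} + t^{2}}$
$D{\left(l \right)} = \sqrt{36 + l^{2}}$ ($D{\left(l \right)} = \sqrt{\left(-6\right)^{2} + l^{2}} = \sqrt{36 + l^{2}}$)
$\left(-25082 + 36187\right) \left(D{\left(X \left(-2 + 8\right) \right)} - 16406\right) = \left(-25082 + 36187\right) \left(\sqrt{36 + \left(- 3 \left(-2 + 8\right)\right)^{2}} - 16406\right) = 11105 \left(\sqrt{36 + \left(\left(-3\right) 6\right)^{2}} - 16406\right) = 11105 \left(\sqrt{36 + \left(-18\right)^{2}} - 16406\right) = 11105 \left(\sqrt{36 + 324} - 16406\right) = 11105 \left(\sqrt{360} - 16406\right) = 11105 \left(6 \sqrt{10} - 16406\right) = 11105 \left(-16406 + 6 \sqrt{10}\right) = -182188630 + 66630 \sqrt{10}$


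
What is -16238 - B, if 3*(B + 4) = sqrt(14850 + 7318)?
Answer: -16234 - 2*sqrt(5542)/3 ≈ -16284.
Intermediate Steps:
B = -4 + 2*sqrt(5542)/3 (B = -4 + sqrt(14850 + 7318)/3 = -4 + sqrt(22168)/3 = -4 + (2*sqrt(5542))/3 = -4 + 2*sqrt(5542)/3 ≈ 45.630)
-16238 - B = -16238 - (-4 + 2*sqrt(5542)/3) = -16238 + (4 - 2*sqrt(5542)/3) = -16234 - 2*sqrt(5542)/3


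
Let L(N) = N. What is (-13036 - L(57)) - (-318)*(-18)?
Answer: -18817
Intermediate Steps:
(-13036 - L(57)) - (-318)*(-18) = (-13036 - 1*57) - (-318)*(-18) = (-13036 - 57) - 1*5724 = -13093 - 5724 = -18817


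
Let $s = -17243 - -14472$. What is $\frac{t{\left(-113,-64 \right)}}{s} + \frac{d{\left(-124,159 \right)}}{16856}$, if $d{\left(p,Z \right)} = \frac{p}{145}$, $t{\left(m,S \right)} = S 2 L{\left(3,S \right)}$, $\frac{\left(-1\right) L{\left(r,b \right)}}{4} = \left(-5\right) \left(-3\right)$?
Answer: $- \frac{4692796301}{1693164130} \approx -2.7716$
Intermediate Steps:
$L{\left(r,b \right)} = -60$ ($L{\left(r,b \right)} = - 4 \left(\left(-5\right) \left(-3\right)\right) = \left(-4\right) 15 = -60$)
$t{\left(m,S \right)} = - 120 S$ ($t{\left(m,S \right)} = S 2 \left(-60\right) = 2 S \left(-60\right) = - 120 S$)
$s = -2771$ ($s = -17243 + 14472 = -2771$)
$d{\left(p,Z \right)} = \frac{p}{145}$ ($d{\left(p,Z \right)} = p \frac{1}{145} = \frac{p}{145}$)
$\frac{t{\left(-113,-64 \right)}}{s} + \frac{d{\left(-124,159 \right)}}{16856} = \frac{\left(-120\right) \left(-64\right)}{-2771} + \frac{\frac{1}{145} \left(-124\right)}{16856} = 7680 \left(- \frac{1}{2771}\right) - \frac{31}{611030} = - \frac{7680}{2771} - \frac{31}{611030} = - \frac{4692796301}{1693164130}$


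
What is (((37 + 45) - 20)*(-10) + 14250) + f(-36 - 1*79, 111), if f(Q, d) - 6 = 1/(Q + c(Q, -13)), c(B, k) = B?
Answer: 3136279/230 ≈ 13636.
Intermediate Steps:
f(Q, d) = 6 + 1/(2*Q) (f(Q, d) = 6 + 1/(Q + Q) = 6 + 1/(2*Q))
(((37 + 45) - 20)*(-10) + 14250) + f(-36 - 1*79, 111) = (((37 + 45) - 20)*(-10) + 14250) + (6 + 1/(2*(-36 - 1*79))) = ((82 - 20)*(-10) + 14250) + (6 + 1/(2*(-36 - 79))) = (62*(-10) + 14250) + (6 + (½)/(-115)) = (-620 + 14250) + (6 + (½)*(-1/115)) = 13630 + (6 - 1/230) = 13630 + 1379/230 = 3136279/230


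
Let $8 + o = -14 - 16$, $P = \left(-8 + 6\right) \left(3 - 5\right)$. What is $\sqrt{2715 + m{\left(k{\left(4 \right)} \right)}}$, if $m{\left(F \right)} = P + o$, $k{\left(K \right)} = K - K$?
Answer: $\sqrt{2681} \approx 51.778$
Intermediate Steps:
$P = 4$ ($P = \left(-2\right) \left(-2\right) = 4$)
$o = -38$ ($o = -8 - 30 = -38$)
$k{\left(K \right)} = 0$
$m{\left(F \right)} = -34$ ($m{\left(F \right)} = 4 - 38 = -34$)
$\sqrt{2715 + m{\left(k{\left(4 \right)} \right)}} = \sqrt{2715 - 34} = \sqrt{2681}$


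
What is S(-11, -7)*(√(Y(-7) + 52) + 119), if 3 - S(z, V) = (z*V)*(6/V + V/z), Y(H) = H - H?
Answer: 2380 + 40*√13 ≈ 2524.2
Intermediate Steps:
Y(H) = 0
S(z, V) = 3 - V*z*(6/V + V/z) (S(z, V) = 3 - z*V*(6/V + V/z) = 3 - V*z*(6/V + V/z))
S(-11, -7)*(√(Y(-7) + 52) + 119) = (3 - 1*(-7)² - 6*(-11))*(√(0 + 52) + 119) = (3 - 1*49 + 66)*(√52 + 119) = (3 - 49 + 66)*(2*√13 + 119) = 20*(119 + 2*√13) = 2380 + 40*√13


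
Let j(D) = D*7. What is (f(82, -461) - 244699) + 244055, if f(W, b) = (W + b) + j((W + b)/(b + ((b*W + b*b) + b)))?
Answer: -177796984/173797 ≈ -1023.0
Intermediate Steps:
j(D) = 7*D
f(W, b) = W + b + 7*(W + b)/(b² + 2*b + W*b) (f(W, b) = (W + b) + 7*((W + b)/(b + ((b*W + b*b) + b))) = (W + b) + 7*((W + b)/(b + ((W*b + b²) + b))) = (W + b) + 7*((W + b)/(b + ((b² + W*b) + b))) = (W + b) + 7*((W + b)/(b + (b + b² + W*b))) = (W + b) + 7*((W + b)/(b² + 2*b + W*b)) = (W + b) + 7*(W + b)/(b² + 2*b + W*b) = W + b + 7*(W + b)/(b² + 2*b + W*b))
(f(82, -461) - 244699) + 244055 = ((7*82 + 7*(-461) - 461*(82 - 461)*(2 + 82 - 461))/((-461)*(2 + 82 - 461)) - 244699) + 244055 = (-1/461*(574 - 3227 - 461*(-379)*(-377))/(-377) - 244699) + 244055 = (-1/461*(-1/377)*(574 - 3227 - 65869063) - 244699) + 244055 = (-1/461*(-1/377)*(-65871716) - 244699) + 244055 = (-65871716/173797 - 244699) + 244055 = -42593823819/173797 + 244055 = -177796984/173797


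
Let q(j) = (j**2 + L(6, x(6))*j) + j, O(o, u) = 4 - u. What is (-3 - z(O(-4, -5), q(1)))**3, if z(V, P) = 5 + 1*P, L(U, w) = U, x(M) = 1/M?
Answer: -4096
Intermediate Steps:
q(j) = j**2 + 7*j (q(j) = (j**2 + 6*j) + j = j**2 + 7*j)
z(V, P) = 5 + P
(-3 - z(O(-4, -5), q(1)))**3 = (-3 - (5 + 1*(7 + 1)))**3 = (-3 - (5 + 1*8))**3 = (-3 - (5 + 8))**3 = (-3 - 1*13)**3 = (-3 - 13)**3 = (-16)**3 = -4096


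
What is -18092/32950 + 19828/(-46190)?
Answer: -74450104/76098025 ≈ -0.97834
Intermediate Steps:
-18092/32950 + 19828/(-46190) = -18092*1/32950 + 19828*(-1/46190) = -9046/16475 - 9914/23095 = -74450104/76098025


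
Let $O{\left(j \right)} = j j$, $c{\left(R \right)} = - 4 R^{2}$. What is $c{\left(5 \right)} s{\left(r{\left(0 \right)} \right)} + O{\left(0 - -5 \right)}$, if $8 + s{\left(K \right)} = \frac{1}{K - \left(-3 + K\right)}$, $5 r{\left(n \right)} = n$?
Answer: $\frac{2375}{3} \approx 791.67$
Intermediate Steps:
$r{\left(n \right)} = \frac{n}{5}$
$s{\left(K \right)} = - \frac{23}{3}$ ($s{\left(K \right)} = -8 + \frac{1}{K - \left(-3 + K\right)} = -8 + \frac{1}{3} = - \frac{23}{3}$)
$O{\left(j \right)} = j^{2}$
$c{\left(5 \right)} s{\left(r{\left(0 \right)} \right)} + O{\left(0 - -5 \right)} = - 4 \cdot 5^{2} \left(- \frac{23}{3}\right) + \left(0 - -5\right)^{2} = \left(-4\right) 25 \left(- \frac{23}{3}\right) + \left(0 + 5\right)^{2} = \left(-100\right) \left(- \frac{23}{3}\right) + 5^{2} = \frac{2300}{3} + 25 = \frac{2375}{3}$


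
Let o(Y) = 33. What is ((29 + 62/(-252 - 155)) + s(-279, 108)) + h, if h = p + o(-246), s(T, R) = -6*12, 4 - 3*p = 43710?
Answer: -17800738/1221 ≈ -14579.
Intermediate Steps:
p = -43706/3 (p = 4/3 - ⅓*43710 = 4/3 - 14570 = -43706/3 ≈ -14569.)
s(T, R) = -72
h = -43607/3 (h = -43706/3 + 33 = -43607/3 ≈ -14536.)
((29 + 62/(-252 - 155)) + s(-279, 108)) + h = ((29 + 62/(-252 - 155)) - 72) - 43607/3 = ((29 + 62/(-407)) - 72) - 43607/3 = ((29 - 1/407*62) - 72) - 43607/3 = ((29 - 62/407) - 72) - 43607/3 = (11741/407 - 72) - 43607/3 = -17563/407 - 43607/3 = -17800738/1221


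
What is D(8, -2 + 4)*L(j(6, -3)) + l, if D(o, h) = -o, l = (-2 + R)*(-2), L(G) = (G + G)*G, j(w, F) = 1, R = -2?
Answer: -8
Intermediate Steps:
L(G) = 2*G**2 (L(G) = (2*G)*G = 2*G**2)
l = 8 (l = (-2 - 2)*(-2) = -4*(-2) = 8)
D(8, -2 + 4)*L(j(6, -3)) + l = (-1*8)*(2*1**2) + 8 = -16 + 8 = -8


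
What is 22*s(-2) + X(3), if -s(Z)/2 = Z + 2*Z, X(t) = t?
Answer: 267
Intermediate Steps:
s(Z) = -6*Z (s(Z) = -2*(Z + 2*Z) = -6*Z)
22*s(-2) + X(3) = 22*(-6*(-2)) + 3 = 22*12 + 3 = 264 + 3 = 267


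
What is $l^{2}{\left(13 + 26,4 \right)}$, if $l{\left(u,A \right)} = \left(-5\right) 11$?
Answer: $3025$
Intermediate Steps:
$l{\left(u,A \right)} = -55$
$l^{2}{\left(13 + 26,4 \right)} = \left(-55\right)^{2} = 3025$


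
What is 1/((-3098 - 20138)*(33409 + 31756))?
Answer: -1/1514173940 ≈ -6.6043e-10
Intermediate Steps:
1/((-3098 - 20138)*(33409 + 31756)) = 1/(-23236*65165) = 1/(-1514173940) = -1/1514173940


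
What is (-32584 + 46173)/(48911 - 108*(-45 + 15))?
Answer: 13589/52151 ≈ 0.26057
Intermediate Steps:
(-32584 + 46173)/(48911 - 108*(-45 + 15)) = 13589/(48911 - 108*(-30)) = 13589/(48911 + 3240) = 13589/52151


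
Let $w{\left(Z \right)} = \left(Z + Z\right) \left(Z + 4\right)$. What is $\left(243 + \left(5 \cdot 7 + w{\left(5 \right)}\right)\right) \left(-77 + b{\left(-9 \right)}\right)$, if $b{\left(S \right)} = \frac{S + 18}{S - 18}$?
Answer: $- \frac{85376}{3} \approx -28459.0$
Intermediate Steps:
$w{\left(Z \right)} = 2 Z \left(4 + Z\right)$
$b{\left(S \right)} = \frac{18 + S}{-18 + S}$
$\left(243 + \left(5 \cdot 7 + w{\left(5 \right)}\right)\right) \left(-77 + b{\left(-9 \right)}\right) = \left(243 + \left(5 \cdot 7 + 2 \cdot 5 \left(4 + 5\right)\right)\right) \left(-77 + \frac{18 - 9}{-18 - 9}\right) = \left(243 + \left(35 + 2 \cdot 5 \cdot 9\right)\right) \left(-77 + \frac{1}{-27} \cdot 9\right) = \left(243 + \left(35 + 90\right)\right) \left(-77 - \frac{1}{3}\right) = \left(243 + 125\right) \left(-77 - \frac{1}{3}\right) = 368 \left(- \frac{232}{3}\right) = - \frac{85376}{3}$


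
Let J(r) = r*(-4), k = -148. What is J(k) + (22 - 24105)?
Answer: -23491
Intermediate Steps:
J(r) = -4*r
J(k) + (22 - 24105) = -4*(-148) + (22 - 24105) = 592 - 24083 = -23491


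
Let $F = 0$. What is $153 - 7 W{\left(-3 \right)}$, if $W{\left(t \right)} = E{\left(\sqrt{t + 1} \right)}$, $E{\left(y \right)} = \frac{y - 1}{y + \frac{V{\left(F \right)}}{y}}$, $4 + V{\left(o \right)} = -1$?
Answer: $151 - i \sqrt{2} \approx 151.0 - 1.4142 i$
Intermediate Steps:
$V{\left(o \right)} = -5$ ($V{\left(o \right)} = -4 - 1 = -5$)
$E{\left(y \right)} = \frac{-1 + y}{y - \frac{5}{y}}$ ($E{\left(y \right)} = \frac{y - 1}{y - \frac{5}{y}} = \frac{-1 + y}{y - \frac{5}{y}}$)
$W{\left(t \right)} = \frac{\sqrt{1 + t} \left(-1 + \sqrt{1 + t}\right)}{-4 + t}$ ($W{\left(t \right)} = \frac{\sqrt{t + 1} \left(-1 + \sqrt{t + 1}\right)}{-5 + \left(\sqrt{t + 1}\right)^{2}} = \frac{\sqrt{1 + t} \left(-1 + \sqrt{1 + t}\right)}{-5 + \left(\sqrt{1 + t}\right)^{2}} = \frac{\sqrt{1 + t} \left(-1 + \sqrt{1 + t}\right)}{-5 + \left(1 + t\right)} = \frac{\sqrt{1 + t} \left(-1 + \sqrt{1 + t}\right)}{-4 + t}$)
$153 - 7 W{\left(-3 \right)} = 153 - 7 \frac{1 - 3 - \sqrt{1 - 3}}{-4 - 3} = 153 - 7 \frac{1 - 3 - \sqrt{-2}}{-7} = 153 - 7 \left(- \frac{1 - 3 - i \sqrt{2}}{7}\right) = 153 - 7 \left(- \frac{-2 - i \sqrt{2}}{7}\right) = 153 - 7 \left(\frac{2}{7} + \frac{i \sqrt{2}}{7}\right) = 153 - \left(2 + i \sqrt{2}\right) = 151 - i \sqrt{2}$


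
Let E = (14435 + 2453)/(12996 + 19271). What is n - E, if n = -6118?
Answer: -197426394/32267 ≈ -6118.5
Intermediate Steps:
E = 16888/32267 ≈ 0.52338
n - E = -6118 - 1*16888/32267 = -6118 - 16888/32267 = -197426394/32267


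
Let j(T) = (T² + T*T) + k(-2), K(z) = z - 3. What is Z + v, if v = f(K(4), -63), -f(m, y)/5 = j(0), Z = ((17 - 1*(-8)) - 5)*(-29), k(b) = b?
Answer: -570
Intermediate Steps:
K(z) = -3 + z
j(T) = -2 + 2*T² (j(T) = (T² + T*T) - 2 = (T² + T²) - 2 = 2*T² - 2 = -2 + 2*T²)
Z = -580 (Z = ((17 + 8) - 5)*(-29) = (25 - 5)*(-29) = 20*(-29) = -580)
f(m, y) = 10 (f(m, y) = -5*(-2 + 2*0²) = -5*(-2 + 2*0) = -5*(-2 + 0) = -5*(-2) = 10)
v = 10
Z + v = -580 + 10 = -570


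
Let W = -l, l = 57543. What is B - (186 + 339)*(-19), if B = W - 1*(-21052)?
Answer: -26516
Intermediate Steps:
W = -57543 (W = -1*57543 = -57543)
B = -36491 (B = -57543 - 1*(-21052) = -57543 + 21052 = -36491)
B - (186 + 339)*(-19) = -36491 - (186 + 339)*(-19) = -36491 - 525*(-19) = -36491 - 1*(-9975) = -36491 + 9975 = -26516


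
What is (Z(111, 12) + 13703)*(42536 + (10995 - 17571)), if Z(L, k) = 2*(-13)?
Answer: 491824920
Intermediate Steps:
Z(L, k) = -26
(Z(111, 12) + 13703)*(42536 + (10995 - 17571)) = (-26 + 13703)*(42536 + (10995 - 17571)) = 13677*(42536 - 6576) = 13677*35960 = 491824920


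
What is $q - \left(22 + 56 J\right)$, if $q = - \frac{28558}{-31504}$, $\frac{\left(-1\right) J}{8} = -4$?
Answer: $- \frac{28559849}{15752} \approx -1813.1$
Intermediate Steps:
$J = 32$ ($J = \left(-8\right) \left(-4\right) = 32$)
$q = \frac{14279}{15752}$ ($q = \left(-28558\right) \left(- \frac{1}{31504}\right) = \frac{14279}{15752} \approx 0.90649$)
$q - \left(22 + 56 J\right) = \frac{14279}{15752} - 1814 = - \frac{28559849}{15752}$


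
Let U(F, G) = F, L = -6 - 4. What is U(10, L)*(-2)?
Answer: -20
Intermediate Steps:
L = -10
U(10, L)*(-2) = 10*(-2) = -20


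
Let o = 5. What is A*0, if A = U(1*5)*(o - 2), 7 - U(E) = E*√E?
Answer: 0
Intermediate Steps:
U(E) = 7 - E^(3/2) (U(E) = 7 - E*√E = 7 - E^(3/2))
A = 21 - 15*√5 (A = (7 - (1*5)^(3/2))*(5 - 2) = (7 - 5^(3/2))*3 = (7 - 5*√5)*3 = 21 - 15*√5 ≈ -12.541)
A*0 = (21 - 15*√5)*0 = 0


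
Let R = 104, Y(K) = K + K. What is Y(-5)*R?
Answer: -1040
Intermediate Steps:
Y(K) = 2*K
Y(-5)*R = (2*(-5))*104 = -10*104 = -1040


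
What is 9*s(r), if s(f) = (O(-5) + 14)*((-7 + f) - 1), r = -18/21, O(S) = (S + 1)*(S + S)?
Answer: -30132/7 ≈ -4304.6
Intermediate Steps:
O(S) = 2*S*(1 + S) (O(S) = (1 + S)*(2*S) = 2*S*(1 + S))
r = -6/7 (r = -18*1/21 = -6/7 ≈ -0.85714)
s(f) = -432 + 54*f (s(f) = (2*(-5)*(1 - 5) + 14)*((-7 + f) - 1) = (2*(-5)*(-4) + 14)*(-8 + f) = (40 + 14)*(-8 + f) = 54*(-8 + f) = -432 + 54*f)
9*s(r) = 9*(-432 + 54*(-6/7)) = 9*(-432 - 324/7) = 9*(-3348/7) = -30132/7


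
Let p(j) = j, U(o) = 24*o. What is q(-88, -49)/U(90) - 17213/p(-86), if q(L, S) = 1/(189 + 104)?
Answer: 5446881763/27213840 ≈ 200.15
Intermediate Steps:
q(L, S) = 1/293
q(-88, -49)/U(90) - 17213/p(-86) = 1/(293*((24*90))) - 17213/(-86) = (1/293)/2160 - 17213*(-1/86) = (1/293)*(1/2160) + 17213/86 = 1/632880 + 17213/86 = 5446881763/27213840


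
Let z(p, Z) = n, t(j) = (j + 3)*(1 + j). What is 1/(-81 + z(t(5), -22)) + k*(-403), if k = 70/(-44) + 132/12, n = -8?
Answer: -7424491/1958 ≈ -3791.9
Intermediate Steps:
t(j) = (1 + j)*(3 + j) (t(j) = (3 + j)*(1 + j) = (1 + j)*(3 + j))
z(p, Z) = -8
k = 207/22 (k = 70*(-1/44) + 132*(1/12) = -35/22 + 11 = 207/22 ≈ 9.4091)
1/(-81 + z(t(5), -22)) + k*(-403) = 1/(-81 - 8) + (207/22)*(-403) = 1/(-89) - 83421/22 = -1/89 - 83421/22 = -7424491/1958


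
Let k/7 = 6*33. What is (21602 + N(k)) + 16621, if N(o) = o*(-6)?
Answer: 29907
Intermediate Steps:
k = 1386 (k = 7*(6*33) = 7*198 = 1386)
N(o) = -6*o
(21602 + N(k)) + 16621 = (21602 - 6*1386) + 16621 = (21602 - 8316) + 16621 = 13286 + 16621 = 29907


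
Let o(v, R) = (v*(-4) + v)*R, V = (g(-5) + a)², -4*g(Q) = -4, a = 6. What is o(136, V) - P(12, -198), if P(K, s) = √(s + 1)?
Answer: -19992 - I*√197 ≈ -19992.0 - 14.036*I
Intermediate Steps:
g(Q) = 1 (g(Q) = -¼*(-4) = 1)
P(K, s) = √(1 + s)
V = 49 (V = (1 + 6)² = 7² = 49)
o(v, R) = -3*R*v (o(v, R) = (-4*v + v)*R = (-3*v)*R = -3*R*v)
o(136, V) - P(12, -198) = -3*49*136 - √(1 - 198) = -19992 - √(-197) = -19992 - I*√197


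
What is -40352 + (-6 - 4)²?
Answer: -40252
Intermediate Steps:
-40352 + (-6 - 4)² = -40352 + (-10)² = -40352 + 100 = -40252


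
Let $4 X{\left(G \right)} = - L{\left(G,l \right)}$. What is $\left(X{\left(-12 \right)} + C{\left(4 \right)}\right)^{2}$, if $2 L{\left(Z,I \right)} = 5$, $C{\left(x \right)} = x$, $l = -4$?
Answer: $\frac{729}{64} \approx 11.391$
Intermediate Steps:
$L{\left(Z,I \right)} = \frac{5}{2}$ ($L{\left(Z,I \right)} = \frac{1}{2} \cdot 5 = \frac{5}{2}$)
$X{\left(G \right)} = - \frac{5}{8}$ ($X{\left(G \right)} = \frac{\left(-1\right) \frac{5}{2}}{4} = \frac{1}{4} \left(- \frac{5}{2}\right) = - \frac{5}{8}$)
$\left(X{\left(-12 \right)} + C{\left(4 \right)}\right)^{2} = \left(- \frac{5}{8} + 4\right)^{2} = \left(\frac{27}{8}\right)^{2} = \frac{729}{64}$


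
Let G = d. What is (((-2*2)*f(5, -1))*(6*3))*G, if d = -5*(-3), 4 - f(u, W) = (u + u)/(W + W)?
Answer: -9720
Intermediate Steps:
f(u, W) = 4 - u/W (f(u, W) = 4 - (u + u)/(W + W) = 4 - 2*u/(2*W) = 4 - 2*u*1/(2*W) = 4 - u/W)
d = 15
G = 15
(((-2*2)*f(5, -1))*(6*3))*G = (((-2*2)*(4 - 1*5/(-1)))*(6*3))*15 = (-4*(4 - 1*5*(-1))*18)*15 = (-4*(4 + 5)*18)*15 = (-4*9*18)*15 = -36*18*15 = -648*15 = -9720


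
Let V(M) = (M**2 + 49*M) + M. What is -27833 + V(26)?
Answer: -25857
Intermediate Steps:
V(M) = M**2 + 50*M
-27833 + V(26) = -27833 + 26*(50 + 26) = -27833 + 26*76 = -27833 + 1976 = -25857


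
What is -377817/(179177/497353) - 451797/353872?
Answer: -66495608788029741/63405723344 ≈ -1.0487e+6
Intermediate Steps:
-377817/(179177/497353) - 451797/353872 = -377817/(179177*(1/497353)) - 451797*1/353872 = -377817/179177/497353 - 451797/353872 = -377817*497353/179177 - 451797/353872 = -187908418401/179177 - 451797/353872 = -66495608788029741/63405723344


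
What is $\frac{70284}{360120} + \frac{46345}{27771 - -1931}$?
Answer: $\frac{391194516}{222839255} \approx 1.7555$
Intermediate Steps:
$\frac{70284}{360120} + \frac{46345}{27771 - -1931} = 70284 \cdot \frac{1}{360120} + \frac{46345}{27771 + 1931} = \frac{5857}{30010} + \frac{46345}{29702} = \frac{391194516}{222839255}$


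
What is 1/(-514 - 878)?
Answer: -1/1392 ≈ -0.00071839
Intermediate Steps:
1/(-514 - 878) = 1/(-1392) = -1/1392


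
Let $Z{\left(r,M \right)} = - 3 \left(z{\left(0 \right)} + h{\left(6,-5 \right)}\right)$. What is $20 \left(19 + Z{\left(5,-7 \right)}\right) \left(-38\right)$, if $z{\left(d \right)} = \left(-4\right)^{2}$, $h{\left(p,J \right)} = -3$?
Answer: $15200$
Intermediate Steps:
$z{\left(d \right)} = 16$
$Z{\left(r,M \right)} = -39$ ($Z{\left(r,M \right)} = - 3 \left(16 - 3\right) = \left(-3\right) 13 = -39$)
$20 \left(19 + Z{\left(5,-7 \right)}\right) \left(-38\right) = 20 \left(19 - 39\right) \left(-38\right) = 20 \left(\left(-20\right) \left(-38\right)\right) = 20 \cdot 760 = 15200$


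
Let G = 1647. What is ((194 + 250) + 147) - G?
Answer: -1056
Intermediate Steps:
((194 + 250) + 147) - G = ((194 + 250) + 147) - 1*1647 = (444 + 147) - 1647 = 591 - 1647 = -1056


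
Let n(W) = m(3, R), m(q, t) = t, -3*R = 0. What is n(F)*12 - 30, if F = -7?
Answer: -30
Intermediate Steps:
R = 0 (R = -⅓*0 = 0)
n(W) = 0
n(F)*12 - 30 = 0*12 - 30 = 0 - 30 = -30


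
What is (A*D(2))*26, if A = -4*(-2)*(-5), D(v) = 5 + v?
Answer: -7280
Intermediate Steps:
A = -40 (A = 8*(-5) = -40)
(A*D(2))*26 = -40*(5 + 2)*26 = -40*7*26 = -280*26 = -7280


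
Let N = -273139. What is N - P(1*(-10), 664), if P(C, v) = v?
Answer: -273803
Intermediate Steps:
N - P(1*(-10), 664) = -273139 - 1*664 = -273139 - 664 = -273803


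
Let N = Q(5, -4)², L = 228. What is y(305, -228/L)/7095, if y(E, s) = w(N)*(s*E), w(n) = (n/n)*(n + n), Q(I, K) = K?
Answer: -1952/1419 ≈ -1.3756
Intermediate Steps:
N = 16 (N = (-4)² = 16)
w(n) = 2*n (w(n) = 1*(2*n) = 2*n)
y(E, s) = 32*E*s (y(E, s) = (2*16)*(s*E) = 32*(E*s) = 32*E*s)
y(305, -228/L)/7095 = (32*305*(-228/228))/7095 = (32*305*(-228*1/228))*(1/7095) = (32*305*(-1))*(1/7095) = -9760*1/7095 = -1952/1419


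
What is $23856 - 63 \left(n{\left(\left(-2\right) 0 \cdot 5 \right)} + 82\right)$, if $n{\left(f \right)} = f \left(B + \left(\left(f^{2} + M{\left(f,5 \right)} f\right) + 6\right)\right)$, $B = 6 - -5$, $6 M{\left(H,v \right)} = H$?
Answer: $18690$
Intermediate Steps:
$M{\left(H,v \right)} = \frac{H}{6}$
$B = 11$ ($B = 6 + 5 = 11$)
$n{\left(f \right)} = f \left(17 + \frac{7 f^{2}}{6}\right)$ ($n{\left(f \right)} = f \left(11 + \left(\left(f^{2} + \frac{f}{6} f\right) + 6\right)\right) = f \left(11 + \left(\left(f^{2} + \frac{f^{2}}{6}\right) + 6\right)\right) = f \left(11 + \left(\frac{7 f^{2}}{6} + 6\right)\right) = f \left(11 + \left(6 + \frac{7 f^{2}}{6}\right)\right) = f \left(17 + \frac{7 f^{2}}{6}\right)$)
$23856 - 63 \left(n{\left(\left(-2\right) 0 \cdot 5 \right)} + 82\right) = 23856 - 63 \left(\frac{\left(-2\right) 0 \cdot 5 \left(102 + 7 \left(\left(-2\right) 0 \cdot 5\right)^{2}\right)}{6} + 82\right) = 23856 - 63 \left(\frac{0 \cdot 5 \left(102 + 7 \left(0 \cdot 5\right)^{2}\right)}{6} + 82\right) = 23856 - 63 \left(\frac{1}{6} \cdot 0 \left(102 + 7 \cdot 0^{2}\right) + 82\right) = 23856 - 63 \left(\frac{1}{6} \cdot 0 \left(102 + 7 \cdot 0\right) + 82\right) = 23856 - 63 \left(\frac{1}{6} \cdot 0 \left(102 + 0\right) + 82\right) = 23856 - 63 \left(\frac{1}{6} \cdot 0 \cdot 102 + 82\right) = 23856 - 63 \left(0 + 82\right) = 23856 - 5166 = 18690$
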